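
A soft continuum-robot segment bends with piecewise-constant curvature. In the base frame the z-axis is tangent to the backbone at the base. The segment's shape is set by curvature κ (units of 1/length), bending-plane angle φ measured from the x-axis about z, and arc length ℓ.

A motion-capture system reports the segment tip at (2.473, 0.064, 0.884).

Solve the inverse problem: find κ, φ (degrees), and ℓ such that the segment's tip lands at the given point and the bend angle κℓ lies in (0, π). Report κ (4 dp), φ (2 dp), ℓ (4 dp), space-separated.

ρ = √(x²+y²) = √(2.473² + 0.064²) = 2.47383
φ = atan2(y, x) mod 360° = atan2(0.064, 2.473) = 1.4825°
|p|² = ρ² + z² = 2.47383² + 0.884² = 6.90128
κ = 2ρ / |p|² = 2×2.47383 / 6.90128 = 0.71692
θ = 2·atan2(ρ, z) = 2·atan2(2.47383, 0.884) = 2.45519 rad
ℓ = θ/κ = 2.45519/0.71692 = 3.42465

0.7169 1.48 3.4246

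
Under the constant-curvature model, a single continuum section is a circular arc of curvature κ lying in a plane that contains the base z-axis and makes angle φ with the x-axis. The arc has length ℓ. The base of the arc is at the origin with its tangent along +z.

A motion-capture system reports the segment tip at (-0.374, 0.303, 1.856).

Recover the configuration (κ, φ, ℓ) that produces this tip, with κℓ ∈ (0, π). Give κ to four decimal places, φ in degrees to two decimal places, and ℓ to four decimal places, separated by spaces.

0.2619 140.99 1.9381

ρ = √(x²+y²) = √(-0.374² + 0.303²) = 0.48134
φ = atan2(y, x) mod 360° = atan2(0.303, -0.374) = 140.9870°
|p|² = ρ² + z² = 0.48134² + 1.856² = 3.67642
κ = 2ρ / |p|² = 2×0.48134 / 3.67642 = 0.26185
θ = 2·atan2(ρ, z) = 2·atan2(0.48134, 1.856) = 0.50750 rad
ℓ = θ/κ = 0.50750/0.26185 = 1.93813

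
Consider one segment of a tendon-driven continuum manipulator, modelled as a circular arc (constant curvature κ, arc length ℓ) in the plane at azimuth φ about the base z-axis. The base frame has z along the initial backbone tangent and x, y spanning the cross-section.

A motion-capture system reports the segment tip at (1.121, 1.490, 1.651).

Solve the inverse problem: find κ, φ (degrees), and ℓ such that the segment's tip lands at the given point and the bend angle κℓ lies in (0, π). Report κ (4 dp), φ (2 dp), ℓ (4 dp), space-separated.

0.6012 53.04 2.8145

ρ = √(x²+y²) = √(1.121² + 1.490²) = 1.86460
φ = atan2(y, x) mod 360° = atan2(1.490, 1.121) = 53.0441°
|p|² = ρ² + z² = 1.86460² + 1.651² = 6.20254
κ = 2ρ / |p|² = 2×1.86460 / 6.20254 = 0.60124
θ = 2·atan2(ρ, z) = 2·atan2(1.86460, 1.651) = 1.69216 rad
ℓ = θ/κ = 1.69216/0.60124 = 2.81447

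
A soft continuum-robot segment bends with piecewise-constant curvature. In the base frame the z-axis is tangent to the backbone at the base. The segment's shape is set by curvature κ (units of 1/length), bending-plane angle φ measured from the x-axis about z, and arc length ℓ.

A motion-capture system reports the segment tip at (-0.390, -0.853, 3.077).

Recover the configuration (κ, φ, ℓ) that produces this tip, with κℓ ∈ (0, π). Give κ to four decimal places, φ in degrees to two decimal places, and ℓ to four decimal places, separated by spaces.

ρ = √(x²+y²) = √(-0.390² + -0.853²) = 0.93793
φ = atan2(y, x) mod 360° = atan2(-0.853, -0.390) = 245.4297°
|p|² = ρ² + z² = 0.93793² + 3.077² = 10.34764
κ = 2ρ / |p|² = 2×0.93793 / 10.34764 = 0.18128
θ = 2·atan2(ρ, z) = 2·atan2(0.93793, 3.077) = 0.59174 rad
ℓ = θ/κ = 0.59174/0.18128 = 3.26419

0.1813 245.43 3.2642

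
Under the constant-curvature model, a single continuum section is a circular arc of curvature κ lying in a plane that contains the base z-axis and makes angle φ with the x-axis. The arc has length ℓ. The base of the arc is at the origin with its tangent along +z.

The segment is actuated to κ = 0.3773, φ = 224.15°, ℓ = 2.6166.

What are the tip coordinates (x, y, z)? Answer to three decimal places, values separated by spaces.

θ = κ·ℓ = 0.3773 × 2.6166 = 0.98724 rad
ρ = (1 − cos θ)/κ = (1 − 0.55099)/0.3773 = 1.19005
z = sin θ / κ = 0.83451/0.3773 = 2.21179
x = ρ cos φ = 1.19005 × cos(224.15°) = -0.85389
y = ρ sin φ = 1.19005 × sin(224.15°) = -0.82892

-0.854 -0.829 2.212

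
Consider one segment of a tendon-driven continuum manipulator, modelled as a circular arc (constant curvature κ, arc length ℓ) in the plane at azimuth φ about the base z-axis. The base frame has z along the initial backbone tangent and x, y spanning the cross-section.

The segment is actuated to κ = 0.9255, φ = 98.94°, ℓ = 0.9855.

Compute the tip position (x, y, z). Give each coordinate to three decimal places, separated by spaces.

-0.065 0.414 0.854

θ = κ·ℓ = 0.9255 × 0.9855 = 0.91208 rad
ρ = (1 − cos θ)/κ = (1 − 0.61210)/0.9255 = 0.41912
z = sin θ / κ = 0.79078/0.9255 = 0.85443
x = ρ cos φ = 0.41912 × cos(98.94°) = -0.06513
y = ρ sin φ = 0.41912 × sin(98.94°) = 0.41403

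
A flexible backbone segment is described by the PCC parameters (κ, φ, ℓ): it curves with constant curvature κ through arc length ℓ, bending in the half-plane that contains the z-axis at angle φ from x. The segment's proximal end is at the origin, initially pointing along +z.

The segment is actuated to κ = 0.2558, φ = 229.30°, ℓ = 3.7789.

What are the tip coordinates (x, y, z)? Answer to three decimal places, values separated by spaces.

-1.101 -1.280 3.217

θ = κ·ℓ = 0.2558 × 3.7789 = 0.96664 rad
ρ = (1 − cos θ)/κ = (1 − 0.56807)/0.2558 = 1.68856
z = sin θ / κ = 0.82298/0.2558 = 3.21729
x = ρ cos φ = 1.68856 × cos(229.30°) = -1.10111
y = ρ sin φ = 1.68856 × sin(229.30°) = -1.28016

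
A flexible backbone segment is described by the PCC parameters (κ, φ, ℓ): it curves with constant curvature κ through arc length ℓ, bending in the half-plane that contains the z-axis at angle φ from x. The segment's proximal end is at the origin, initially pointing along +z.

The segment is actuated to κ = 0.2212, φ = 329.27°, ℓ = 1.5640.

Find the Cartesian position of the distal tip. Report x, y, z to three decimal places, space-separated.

θ = κ·ℓ = 0.2212 × 1.5640 = 0.34596 rad
ρ = (1 − cos θ)/κ = (1 − 0.94075)/0.2212 = 0.26785
z = sin θ / κ = 0.33910/0.2212 = 1.53299
x = ρ cos φ = 0.26785 × cos(329.27°) = 0.23024
y = ρ sin φ = 0.26785 × sin(329.27°) = -0.13687

0.230 -0.137 1.533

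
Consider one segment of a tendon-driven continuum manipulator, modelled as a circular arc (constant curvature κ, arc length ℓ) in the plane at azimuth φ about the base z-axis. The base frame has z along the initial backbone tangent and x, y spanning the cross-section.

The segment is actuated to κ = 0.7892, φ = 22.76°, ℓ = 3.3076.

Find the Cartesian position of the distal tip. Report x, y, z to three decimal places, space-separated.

θ = κ·ℓ = 0.7892 × 3.3076 = 2.61036 rad
ρ = (1 − cos θ)/κ = (1 − -0.86218)/0.7892 = 2.35958
z = sin θ / κ = 0.50660/0.7892 = 0.64191
x = ρ cos φ = 2.35958 × cos(22.76°) = 2.17585
y = ρ sin φ = 2.35958 × sin(22.76°) = 0.91286

2.176 0.913 0.642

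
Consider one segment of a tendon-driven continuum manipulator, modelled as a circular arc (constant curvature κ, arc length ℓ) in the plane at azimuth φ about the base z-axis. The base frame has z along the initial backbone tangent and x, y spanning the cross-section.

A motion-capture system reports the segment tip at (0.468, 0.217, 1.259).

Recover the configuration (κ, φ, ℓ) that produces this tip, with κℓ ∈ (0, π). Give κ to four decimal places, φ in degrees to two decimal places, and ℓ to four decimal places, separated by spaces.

0.5573 24.88 1.3955

ρ = √(x²+y²) = √(0.468² + 0.217²) = 0.51586
φ = atan2(y, x) mod 360° = atan2(0.217, 0.468) = 24.8760°
|p|² = ρ² + z² = 0.51586² + 1.259² = 1.85119
κ = 2ρ / |p|² = 2×0.51586 / 1.85119 = 0.55733
θ = 2·atan2(ρ, z) = 2·atan2(0.51586, 1.259) = 0.77775 rad
ℓ = θ/κ = 0.77775/0.55733 = 1.39549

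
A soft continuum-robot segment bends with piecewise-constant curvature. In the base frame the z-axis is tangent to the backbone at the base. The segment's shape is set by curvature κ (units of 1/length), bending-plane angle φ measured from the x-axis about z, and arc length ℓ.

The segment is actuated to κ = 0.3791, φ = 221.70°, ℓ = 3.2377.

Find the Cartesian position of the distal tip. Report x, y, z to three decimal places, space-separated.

θ = κ·ℓ = 0.3791 × 3.2377 = 1.22741 rad
ρ = (1 − cos θ)/κ = (1 − 0.33668)/0.3791 = 1.74973
z = sin θ / κ = 0.94162/0.3791 = 2.48383
x = ρ cos φ = 1.74973 × cos(221.70°) = -1.30642
y = ρ sin φ = 1.74973 × sin(221.70°) = -1.16398

-1.306 -1.164 2.484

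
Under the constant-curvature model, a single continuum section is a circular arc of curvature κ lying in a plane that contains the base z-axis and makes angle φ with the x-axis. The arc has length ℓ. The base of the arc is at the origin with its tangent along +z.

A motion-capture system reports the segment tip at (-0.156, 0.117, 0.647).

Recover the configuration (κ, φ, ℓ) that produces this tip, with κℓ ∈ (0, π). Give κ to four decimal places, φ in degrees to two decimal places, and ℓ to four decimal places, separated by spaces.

0.8541 143.13 0.6855

ρ = √(x²+y²) = √(-0.156² + 0.117²) = 0.19500
φ = atan2(y, x) mod 360° = atan2(0.117, -0.156) = 143.1301°
|p|² = ρ² + z² = 0.19500² + 0.647² = 0.45663
κ = 2ρ / |p|² = 2×0.19500 / 0.45663 = 0.85408
θ = 2·atan2(ρ, z) = 2·atan2(0.19500, 0.647) = 0.58546 rad
ℓ = θ/κ = 0.58546/0.85408 = 0.68550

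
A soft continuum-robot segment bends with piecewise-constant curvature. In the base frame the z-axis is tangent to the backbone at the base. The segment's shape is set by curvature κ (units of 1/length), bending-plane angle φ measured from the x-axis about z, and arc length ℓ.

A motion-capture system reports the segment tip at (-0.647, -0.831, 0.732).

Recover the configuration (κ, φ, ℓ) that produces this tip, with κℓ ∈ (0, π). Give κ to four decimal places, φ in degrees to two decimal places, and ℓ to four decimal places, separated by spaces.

1.2805 232.10 1.5048

ρ = √(x²+y²) = √(-0.647² + -0.831²) = 1.05317
φ = atan2(y, x) mod 360° = atan2(-0.831, -0.647) = 232.0964°
|p|² = ρ² + z² = 1.05317² + 0.732² = 1.64499
κ = 2ρ / |p|² = 2×1.05317 / 1.64499 = 1.28046
θ = 2·atan2(ρ, z) = 2·atan2(1.05317, 0.732) = 1.92681 rad
ℓ = θ/κ = 1.92681/1.28046 = 1.50478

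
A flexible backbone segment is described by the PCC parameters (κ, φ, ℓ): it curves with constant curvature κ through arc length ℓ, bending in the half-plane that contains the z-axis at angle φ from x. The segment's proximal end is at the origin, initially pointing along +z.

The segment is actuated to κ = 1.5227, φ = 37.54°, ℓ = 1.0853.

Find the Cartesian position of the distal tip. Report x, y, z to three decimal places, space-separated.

θ = κ·ℓ = 1.5227 × 1.0853 = 1.65259 rad
ρ = (1 − cos θ)/κ = (1 − -0.08170)/1.5227 = 0.71038
z = sin θ / κ = 0.99666/1.5227 = 0.65453
x = ρ cos φ = 0.71038 × cos(37.54°) = 0.56328
y = ρ sin φ = 0.71038 × sin(37.54°) = 0.43285

0.563 0.433 0.655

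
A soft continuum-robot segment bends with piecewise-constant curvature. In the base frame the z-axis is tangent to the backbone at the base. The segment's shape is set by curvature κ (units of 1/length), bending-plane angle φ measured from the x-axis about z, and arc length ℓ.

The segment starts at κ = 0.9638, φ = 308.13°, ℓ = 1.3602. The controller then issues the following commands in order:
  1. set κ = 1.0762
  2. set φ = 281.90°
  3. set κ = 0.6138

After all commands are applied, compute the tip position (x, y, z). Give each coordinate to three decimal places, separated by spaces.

initial: κ=0.9638, φ=308.13°, ℓ=1.3602
cmd 1: set κ=1.0762 → (κ,φ,ℓ)=(1.0762,308.13°,1.3602) → tip=(0.5125,-0.6529,0.9239)
cmd 2: set φ=281.90° → (κ,φ,ℓ)=(1.0762,281.90°,1.3602) → tip=(0.1712,-0.8122,0.9239)
cmd 3: set κ=0.6138 → (κ,φ,ℓ)=(0.6138,281.90°,1.3602) → tip=(0.1104,-0.5241,1.2076)

0.110 -0.524 1.208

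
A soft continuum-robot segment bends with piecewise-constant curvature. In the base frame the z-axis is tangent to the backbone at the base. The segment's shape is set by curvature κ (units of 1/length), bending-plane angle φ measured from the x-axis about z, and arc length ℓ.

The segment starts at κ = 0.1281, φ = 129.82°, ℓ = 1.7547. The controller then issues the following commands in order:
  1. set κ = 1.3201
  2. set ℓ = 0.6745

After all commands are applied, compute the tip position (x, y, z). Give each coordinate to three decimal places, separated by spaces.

initial: κ=0.1281, φ=129.82°, ℓ=1.7547
cmd 1: set κ=1.3201 → (κ,φ,ℓ)=(1.3201,129.82°,1.7547) → tip=(-0.8142,0.9765,0.5565)
cmd 2: set ℓ=0.6745 → (κ,φ,ℓ)=(1.3201,129.82°,0.6745) → tip=(-0.1799,0.2158,0.5888)

-0.180 0.216 0.589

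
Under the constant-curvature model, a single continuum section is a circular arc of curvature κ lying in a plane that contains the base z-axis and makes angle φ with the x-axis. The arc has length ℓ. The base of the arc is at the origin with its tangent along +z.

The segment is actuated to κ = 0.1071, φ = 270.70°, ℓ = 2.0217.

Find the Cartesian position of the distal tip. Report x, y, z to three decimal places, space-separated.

0.003 -0.218 2.006

θ = κ·ℓ = 0.1071 × 2.0217 = 0.21652 rad
ρ = (1 − cos θ)/κ = (1 − 0.97665)/0.1071 = 0.21802
z = sin θ / κ = 0.21484/0.1071 = 2.00594
x = ρ cos φ = 0.21802 × cos(270.70°) = 0.00266
y = ρ sin φ = 0.21802 × sin(270.70°) = -0.21800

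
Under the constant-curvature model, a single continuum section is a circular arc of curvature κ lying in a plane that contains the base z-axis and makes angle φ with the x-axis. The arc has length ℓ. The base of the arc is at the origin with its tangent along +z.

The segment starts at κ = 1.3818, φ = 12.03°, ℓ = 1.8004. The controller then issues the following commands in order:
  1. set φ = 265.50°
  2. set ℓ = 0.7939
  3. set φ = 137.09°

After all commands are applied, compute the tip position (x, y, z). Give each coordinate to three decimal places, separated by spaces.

-0.288 0.268 0.644

initial: κ=1.3818, φ=12.03°, ℓ=1.8004
cmd 1: set φ=265.50° → (κ,φ,ℓ)=(1.3818,265.50°,1.8004) → tip=(-0.1019,-1.2941,0.4402)
cmd 2: set ℓ=0.7939 → (κ,φ,ℓ)=(1.3818,265.50°,0.7939) → tip=(-0.0309,-0.3923,0.6440)
cmd 3: set φ=137.09° → (κ,φ,ℓ)=(1.3818,137.09°,0.7939) → tip=(-0.2882,0.2679,0.6440)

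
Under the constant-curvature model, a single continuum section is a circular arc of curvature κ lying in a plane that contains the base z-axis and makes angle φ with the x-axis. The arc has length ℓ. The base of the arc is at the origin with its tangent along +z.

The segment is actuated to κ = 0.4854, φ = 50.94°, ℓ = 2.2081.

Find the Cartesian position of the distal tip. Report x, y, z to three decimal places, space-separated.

0.677 0.834 1.809

θ = κ·ℓ = 0.4854 × 2.2081 = 1.07181 rad
ρ = (1 − cos θ)/κ = (1 − 0.47853)/0.4854 = 1.07430
z = sin θ / κ = 0.87807/0.4854 = 1.80896
x = ρ cos φ = 1.07430 × cos(50.94°) = 0.67695
y = ρ sin φ = 1.07430 × sin(50.94°) = 0.83418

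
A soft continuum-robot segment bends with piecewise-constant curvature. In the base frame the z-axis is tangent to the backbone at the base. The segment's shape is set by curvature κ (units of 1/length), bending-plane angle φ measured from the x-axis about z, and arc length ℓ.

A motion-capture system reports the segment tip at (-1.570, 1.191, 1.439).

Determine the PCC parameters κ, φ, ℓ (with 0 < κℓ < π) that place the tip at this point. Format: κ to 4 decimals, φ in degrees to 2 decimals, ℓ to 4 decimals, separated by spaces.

ρ = √(x²+y²) = √(-1.570² + 1.191²) = 1.97063
φ = atan2(y, x) mod 360° = atan2(1.191, -1.570) = 142.8161°
|p|² = ρ² + z² = 1.97063² + 1.439² = 5.95410
κ = 2ρ / |p|² = 2×1.97063 / 5.95410 = 0.66194
θ = 2·atan2(ρ, z) = 2·atan2(1.97063, 1.439) = 1.88015 rad
ℓ = θ/κ = 1.88015/0.66194 = 2.84036

0.6619 142.82 2.8404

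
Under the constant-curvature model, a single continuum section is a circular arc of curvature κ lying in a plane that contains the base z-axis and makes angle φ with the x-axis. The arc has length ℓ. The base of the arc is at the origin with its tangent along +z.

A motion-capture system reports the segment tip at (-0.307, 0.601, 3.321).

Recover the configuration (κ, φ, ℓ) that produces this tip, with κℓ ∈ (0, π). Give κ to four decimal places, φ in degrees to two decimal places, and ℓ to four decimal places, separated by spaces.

0.1175 117.06 3.4117

ρ = √(x²+y²) = √(-0.307² + 0.601²) = 0.67487
φ = atan2(y, x) mod 360° = atan2(0.601, -0.307) = 117.0586°
|p|² = ρ² + z² = 0.67487² + 3.321² = 11.48449
κ = 2ρ / |p|² = 2×0.67487 / 11.48449 = 0.11753
θ = 2·atan2(ρ, z) = 2·atan2(0.67487, 3.321) = 0.40097 rad
ℓ = θ/κ = 0.40097/0.11753 = 3.41169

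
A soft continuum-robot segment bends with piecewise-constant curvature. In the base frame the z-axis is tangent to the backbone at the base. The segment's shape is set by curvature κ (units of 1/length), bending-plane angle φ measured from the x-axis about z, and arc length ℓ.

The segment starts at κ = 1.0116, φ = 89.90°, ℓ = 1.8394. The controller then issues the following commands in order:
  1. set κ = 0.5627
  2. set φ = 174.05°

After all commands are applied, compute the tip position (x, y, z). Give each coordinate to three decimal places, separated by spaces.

initial: κ=1.0116, φ=89.90°, ℓ=1.8394
cmd 1: set κ=0.5627 → (κ,φ,ℓ)=(0.5627,89.90°,1.8394) → tip=(0.0015,0.8699,1.5281)
cmd 2: set φ=174.05° → (κ,φ,ℓ)=(0.5627,174.05°,1.8394) → tip=(-0.8652,0.0902,1.5281)

-0.865 0.090 1.528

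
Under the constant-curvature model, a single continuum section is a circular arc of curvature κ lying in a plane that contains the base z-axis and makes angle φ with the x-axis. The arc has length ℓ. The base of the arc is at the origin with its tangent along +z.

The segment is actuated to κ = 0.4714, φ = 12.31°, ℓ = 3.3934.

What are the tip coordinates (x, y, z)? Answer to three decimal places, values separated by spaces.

2.132 0.465 2.120

θ = κ·ℓ = 0.4714 × 3.3934 = 1.59965 rad
ρ = (1 − cos θ)/κ = (1 − -0.02885)/0.4714 = 2.18254
z = sin θ / κ = 0.99958/0.4714 = 2.12046
x = ρ cos φ = 2.18254 × cos(12.31°) = 2.13236
y = ρ sin φ = 2.18254 × sin(12.31°) = 0.46532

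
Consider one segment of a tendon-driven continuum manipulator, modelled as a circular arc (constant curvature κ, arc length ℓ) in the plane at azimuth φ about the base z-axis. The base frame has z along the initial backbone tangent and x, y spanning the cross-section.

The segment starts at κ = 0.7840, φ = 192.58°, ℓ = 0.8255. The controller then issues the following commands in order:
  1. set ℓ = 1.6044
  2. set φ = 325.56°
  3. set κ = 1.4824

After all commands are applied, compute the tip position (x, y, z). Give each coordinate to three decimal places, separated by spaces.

0.958 -0.657 0.466

initial: κ=0.7840, φ=192.58°, ℓ=0.8255
cmd 1: set ℓ=1.6044 → (κ,φ,ℓ)=(0.7840,192.58°,1.6044) → tip=(-0.8616,-0.1923,1.2136)
cmd 2: set φ=325.56° → (κ,φ,ℓ)=(0.7840,325.56°,1.6044) → tip=(0.7281,-0.4993,1.2136)
cmd 3: set κ=1.4824 → (κ,φ,ℓ)=(1.4824,325.56°,1.6044) → tip=(0.9584,-0.6572,0.4663)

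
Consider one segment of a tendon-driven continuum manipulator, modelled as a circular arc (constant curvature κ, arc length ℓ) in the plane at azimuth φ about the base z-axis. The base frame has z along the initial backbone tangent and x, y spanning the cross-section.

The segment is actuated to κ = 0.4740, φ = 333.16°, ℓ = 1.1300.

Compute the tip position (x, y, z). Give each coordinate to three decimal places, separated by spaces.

0.264 -0.133 1.077

θ = κ·ℓ = 0.4740 × 1.1300 = 0.53562 rad
ρ = (1 − cos θ)/κ = (1 − 0.85995)/0.4740 = 0.29546
z = sin θ / κ = 0.51037/0.4740 = 1.07674
x = ρ cos φ = 0.29546 × cos(333.16°) = 0.26363
y = ρ sin φ = 0.29546 × sin(333.16°) = -0.13340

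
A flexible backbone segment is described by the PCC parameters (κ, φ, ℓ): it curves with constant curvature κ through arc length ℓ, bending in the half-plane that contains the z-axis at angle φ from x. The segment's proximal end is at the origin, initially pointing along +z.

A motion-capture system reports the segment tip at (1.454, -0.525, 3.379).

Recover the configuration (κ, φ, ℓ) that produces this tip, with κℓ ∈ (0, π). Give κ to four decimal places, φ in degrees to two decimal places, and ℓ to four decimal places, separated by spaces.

0.2239 340.15 3.8323

ρ = √(x²+y²) = √(1.454² + -0.525²) = 1.54588
φ = atan2(y, x) mod 360° = atan2(-0.525, 1.454) = 340.1467°
|p|² = ρ² + z² = 1.54588² + 3.379² = 13.80738
κ = 2ρ / |p|² = 2×1.54588 / 13.80738 = 0.22392
θ = 2·atan2(ρ, z) = 2·atan2(1.54588, 3.379) = 0.85814 rad
ℓ = θ/κ = 0.85814/0.22392 = 3.83234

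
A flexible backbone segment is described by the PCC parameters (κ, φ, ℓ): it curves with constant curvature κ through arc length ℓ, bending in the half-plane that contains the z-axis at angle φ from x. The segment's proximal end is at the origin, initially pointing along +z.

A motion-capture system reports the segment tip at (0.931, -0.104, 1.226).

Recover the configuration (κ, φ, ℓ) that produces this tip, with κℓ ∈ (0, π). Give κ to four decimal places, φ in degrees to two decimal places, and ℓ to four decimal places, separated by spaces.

0.7870 353.63 1.6581

ρ = √(x²+y²) = √(0.931² + -0.104²) = 0.93679
φ = atan2(y, x) mod 360° = atan2(-0.104, 0.931) = 353.6260°
|p|² = ρ² + z² = 0.93679² + 1.226² = 2.38065
κ = 2ρ / |p|² = 2×0.93679 / 2.38065 = 0.78700
θ = 2·atan2(ρ, z) = 2·atan2(0.93679, 1.226) = 1.30493 rad
ℓ = θ/κ = 1.30493/0.78700 = 1.65810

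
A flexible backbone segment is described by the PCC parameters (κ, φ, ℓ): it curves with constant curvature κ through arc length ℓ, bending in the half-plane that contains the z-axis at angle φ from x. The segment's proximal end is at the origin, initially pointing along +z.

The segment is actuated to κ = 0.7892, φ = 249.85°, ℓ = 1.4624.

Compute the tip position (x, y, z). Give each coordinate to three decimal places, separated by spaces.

-0.260 -0.708 1.159

θ = κ·ℓ = 0.7892 × 1.4624 = 1.15413 rad
ρ = (1 − cos θ)/κ = (1 − 0.40472)/0.7892 = 0.75429
z = sin θ / κ = 0.91444/0.7892 = 1.15869
x = ρ cos φ = 0.75429 × cos(249.85°) = -0.25984
y = ρ sin φ = 0.75429 × sin(249.85°) = -0.70812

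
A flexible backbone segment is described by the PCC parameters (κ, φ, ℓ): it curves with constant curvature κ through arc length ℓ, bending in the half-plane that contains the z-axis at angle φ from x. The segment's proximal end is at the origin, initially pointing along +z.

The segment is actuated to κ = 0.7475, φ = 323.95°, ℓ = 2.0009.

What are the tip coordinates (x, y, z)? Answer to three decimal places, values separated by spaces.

θ = κ·ℓ = 0.7475 × 2.0009 = 1.49567 rad
ρ = (1 − cos θ)/κ = (1 − 0.07505)/0.7475 = 1.23739
z = sin θ / κ = 0.99718/0.7475 = 1.33402
x = ρ cos φ = 1.23739 × cos(323.95°) = 1.00043
y = ρ sin φ = 1.23739 × sin(323.95°) = -0.72819

1.000 -0.728 1.334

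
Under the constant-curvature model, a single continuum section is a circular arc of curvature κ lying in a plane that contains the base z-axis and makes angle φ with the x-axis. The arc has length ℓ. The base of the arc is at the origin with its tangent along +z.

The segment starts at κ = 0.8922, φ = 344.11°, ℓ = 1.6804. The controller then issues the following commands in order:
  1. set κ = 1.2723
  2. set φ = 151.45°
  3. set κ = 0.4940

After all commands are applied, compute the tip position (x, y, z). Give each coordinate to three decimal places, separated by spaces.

initial: κ=0.8922, φ=344.11°, ℓ=1.6804
cmd 1: set κ=1.2723 → (κ,φ,ℓ)=(1.2723,344.11°,1.6804) → tip=(1.1621,-0.3308,0.6629)
cmd 2: set φ=151.45° → (κ,φ,ℓ)=(1.2723,151.45°,1.6804) → tip=(-1.0613,0.5775,0.6629)
cmd 3: set κ=0.4940 → (κ,φ,ℓ)=(0.4940,151.45°,1.6804) → tip=(-0.5783,0.3146,1.4939)

-0.578 0.315 1.494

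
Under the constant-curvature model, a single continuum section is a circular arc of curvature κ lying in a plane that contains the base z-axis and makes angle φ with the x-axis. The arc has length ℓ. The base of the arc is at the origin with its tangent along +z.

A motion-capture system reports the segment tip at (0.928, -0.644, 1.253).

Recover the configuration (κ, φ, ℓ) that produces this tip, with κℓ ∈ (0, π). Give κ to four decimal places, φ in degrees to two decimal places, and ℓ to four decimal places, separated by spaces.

0.7938 325.24 1.8484

ρ = √(x²+y²) = √(0.928² + -0.644²) = 1.12957
φ = atan2(y, x) mod 360° = atan2(-0.644, 0.928) = 325.2407°
|p|² = ρ² + z² = 1.12957² + 1.253² = 2.84593
κ = 2ρ / |p|² = 2×1.12957 / 2.84593 = 0.79381
θ = 2·atan2(ρ, z) = 2·atan2(1.12957, 1.253) = 1.46727 rad
ℓ = θ/κ = 1.46727/0.79381 = 1.84839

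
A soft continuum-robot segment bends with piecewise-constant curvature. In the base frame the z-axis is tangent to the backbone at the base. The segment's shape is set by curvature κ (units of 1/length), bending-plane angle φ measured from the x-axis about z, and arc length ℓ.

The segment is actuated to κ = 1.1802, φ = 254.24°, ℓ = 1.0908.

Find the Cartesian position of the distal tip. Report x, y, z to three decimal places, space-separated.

-0.166 -0.587 0.814

θ = κ·ℓ = 1.1802 × 1.0908 = 1.28736 rad
ρ = (1 − cos θ)/κ = (1 − 0.27965)/1.1802 = 0.61036
z = sin θ / κ = 0.96010/1.1802 = 0.81351
x = ρ cos φ = 0.61036 × cos(254.24°) = -0.16578
y = ρ sin φ = 0.61036 × sin(254.24°) = -0.58741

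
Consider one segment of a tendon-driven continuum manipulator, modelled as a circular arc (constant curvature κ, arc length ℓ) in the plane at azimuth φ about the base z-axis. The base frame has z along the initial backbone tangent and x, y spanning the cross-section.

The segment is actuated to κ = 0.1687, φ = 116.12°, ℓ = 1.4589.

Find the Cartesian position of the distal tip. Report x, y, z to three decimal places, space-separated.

θ = κ·ℓ = 0.1687 × 1.4589 = 0.24612 rad
ρ = (1 − cos θ)/κ = (1 − 0.96987)/0.1687 = 0.17863
z = sin θ / κ = 0.24364/0.1687 = 1.44422
x = ρ cos φ = 0.17863 × cos(116.12°) = -0.07864
y = ρ sin φ = 0.17863 × sin(116.12°) = 0.16038

-0.079 0.160 1.444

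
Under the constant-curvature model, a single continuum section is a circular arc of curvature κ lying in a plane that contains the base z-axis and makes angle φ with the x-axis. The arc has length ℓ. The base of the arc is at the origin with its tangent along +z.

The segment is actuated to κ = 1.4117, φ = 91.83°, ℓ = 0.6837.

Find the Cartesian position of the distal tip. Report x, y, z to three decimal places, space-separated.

θ = κ·ℓ = 1.4117 × 0.6837 = 0.96518 rad
ρ = (1 − cos θ)/κ = (1 − 0.56927)/1.4117 = 0.30511
z = sin θ / κ = 0.82215/1.4117 = 0.58238
x = ρ cos φ = 0.30511 × cos(91.83°) = -0.00974
y = ρ sin φ = 0.30511 × sin(91.83°) = 0.30496

-0.010 0.305 0.582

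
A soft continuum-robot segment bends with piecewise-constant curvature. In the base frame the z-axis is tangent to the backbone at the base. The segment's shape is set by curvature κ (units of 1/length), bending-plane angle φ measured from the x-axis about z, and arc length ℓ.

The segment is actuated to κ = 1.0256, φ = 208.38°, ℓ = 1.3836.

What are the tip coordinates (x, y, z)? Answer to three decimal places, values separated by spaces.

-0.728 -0.393 0.964

θ = κ·ℓ = 1.0256 × 1.3836 = 1.41902 rad
ρ = (1 − cos θ)/κ = (1 − 0.15119)/1.0256 = 0.82762
z = sin θ / κ = 0.98850/1.0256 = 0.96383
x = ρ cos φ = 0.82762 × cos(208.38°) = -0.72815
y = ρ sin φ = 0.82762 × sin(208.38°) = -0.39338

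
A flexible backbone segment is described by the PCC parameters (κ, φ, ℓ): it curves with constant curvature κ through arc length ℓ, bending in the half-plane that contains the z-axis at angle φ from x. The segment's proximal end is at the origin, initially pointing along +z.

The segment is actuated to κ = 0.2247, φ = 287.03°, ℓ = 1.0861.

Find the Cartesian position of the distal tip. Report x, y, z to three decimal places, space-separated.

0.039 -0.126 1.075

θ = κ·ℓ = 0.2247 × 1.0861 = 0.24405 rad
ρ = (1 − cos θ)/κ = (1 − 0.97037)/0.2247 = 0.13187
z = sin θ / κ = 0.24163/0.2247 = 1.07535
x = ρ cos φ = 0.13187 × cos(287.03°) = 0.03862
y = ρ sin φ = 0.13187 × sin(287.03°) = -0.12609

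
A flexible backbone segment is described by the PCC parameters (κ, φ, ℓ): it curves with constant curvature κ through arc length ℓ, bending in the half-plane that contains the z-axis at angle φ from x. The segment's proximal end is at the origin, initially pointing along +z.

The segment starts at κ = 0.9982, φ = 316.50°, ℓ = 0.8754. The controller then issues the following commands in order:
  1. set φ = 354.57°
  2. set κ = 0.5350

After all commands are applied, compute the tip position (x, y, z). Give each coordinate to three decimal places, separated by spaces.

0.200 -0.019 0.844

initial: κ=0.9982, φ=316.50°, ℓ=0.8754
cmd 1: set φ=354.57° → (κ,φ,ℓ)=(0.9982,354.57°,0.8754) → tip=(0.3571,-0.0339,0.7682)
cmd 2: set κ=0.5350 → (κ,φ,ℓ)=(0.5350,354.57°,0.8754) → tip=(0.2004,-0.0190,0.8437)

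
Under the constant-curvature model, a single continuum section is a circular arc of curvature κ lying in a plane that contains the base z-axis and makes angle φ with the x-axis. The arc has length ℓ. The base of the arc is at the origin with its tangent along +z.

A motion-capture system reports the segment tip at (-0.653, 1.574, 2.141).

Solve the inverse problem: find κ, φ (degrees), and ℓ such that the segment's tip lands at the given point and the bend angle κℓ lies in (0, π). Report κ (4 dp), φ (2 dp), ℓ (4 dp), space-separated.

0.4552 112.53 2.9539

ρ = √(x²+y²) = √(-0.653² + 1.574²) = 1.70408
φ = atan2(y, x) mod 360° = atan2(1.574, -0.653) = 112.5319°
|p|² = ρ² + z² = 1.70408² + 2.141² = 7.48777
κ = 2ρ / |p|² = 2×1.70408 / 7.48777 = 0.45516
θ = 2·atan2(ρ, z) = 2·atan2(1.70408, 2.141) = 1.34450 rad
ℓ = θ/κ = 1.34450/0.45516 = 2.95389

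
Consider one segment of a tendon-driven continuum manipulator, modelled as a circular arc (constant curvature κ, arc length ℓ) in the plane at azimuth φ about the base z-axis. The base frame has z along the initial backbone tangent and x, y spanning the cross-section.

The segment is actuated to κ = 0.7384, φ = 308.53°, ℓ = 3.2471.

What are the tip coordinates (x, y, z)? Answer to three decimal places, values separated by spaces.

θ = κ·ℓ = 0.7384 × 3.2471 = 2.39766 rad
ρ = (1 − cos θ)/κ = (1 − -0.73581)/0.7384 = 2.35077
z = sin θ / κ = 0.67719/0.7384 = 0.91710
x = ρ cos φ = 2.35077 × cos(308.53°) = 1.46435
y = ρ sin φ = 2.35077 × sin(308.53°) = -1.83897

1.464 -1.839 0.917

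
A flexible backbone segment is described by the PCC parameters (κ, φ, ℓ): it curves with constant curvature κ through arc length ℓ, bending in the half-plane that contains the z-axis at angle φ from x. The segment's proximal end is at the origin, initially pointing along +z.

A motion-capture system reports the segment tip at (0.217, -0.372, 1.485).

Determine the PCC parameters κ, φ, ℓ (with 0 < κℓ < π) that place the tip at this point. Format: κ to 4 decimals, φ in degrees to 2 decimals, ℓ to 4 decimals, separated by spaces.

0.3603 300.26 1.5669

ρ = √(x²+y²) = √(0.217² + -0.372²) = 0.43067
φ = atan2(y, x) mod 360° = atan2(-0.372, 0.217) = 300.2564°
|p|² = ρ² + z² = 0.43067² + 1.485² = 2.39070
κ = 2ρ / |p|² = 2×0.43067 / 2.39070 = 0.36028
θ = 2·atan2(ρ, z) = 2·atan2(0.43067, 1.485) = 0.56453 rad
ℓ = θ/κ = 0.56453/0.36028 = 1.56691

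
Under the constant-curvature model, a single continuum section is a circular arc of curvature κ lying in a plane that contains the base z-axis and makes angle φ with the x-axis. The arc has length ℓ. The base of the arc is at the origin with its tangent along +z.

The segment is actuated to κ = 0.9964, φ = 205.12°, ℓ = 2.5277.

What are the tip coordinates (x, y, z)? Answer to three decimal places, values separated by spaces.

θ = κ·ℓ = 0.9964 × 2.5277 = 2.51860 rad
ρ = (1 − cos θ)/κ = (1 − -0.81214)/0.9964 = 1.81868
z = sin θ / κ = 0.58347/0.9964 = 0.58558
x = ρ cos φ = 1.81868 × cos(205.12°) = -1.64667
y = ρ sin φ = 1.81868 × sin(205.12°) = -0.77206

-1.647 -0.772 0.586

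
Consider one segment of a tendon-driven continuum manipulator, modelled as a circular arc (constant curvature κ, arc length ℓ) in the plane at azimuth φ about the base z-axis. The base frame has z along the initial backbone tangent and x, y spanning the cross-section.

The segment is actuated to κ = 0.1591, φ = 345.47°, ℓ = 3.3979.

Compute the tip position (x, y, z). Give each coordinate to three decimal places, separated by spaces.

θ = κ·ℓ = 0.1591 × 3.3979 = 0.54061 rad
ρ = (1 − cos θ)/κ = (1 − 0.85740)/0.1591 = 0.89631
z = sin θ / κ = 0.51466/0.1591 = 3.23479
x = ρ cos φ = 0.89631 × cos(345.47°) = 0.86764
y = ρ sin φ = 0.89631 × sin(345.47°) = -0.22487

0.868 -0.225 3.235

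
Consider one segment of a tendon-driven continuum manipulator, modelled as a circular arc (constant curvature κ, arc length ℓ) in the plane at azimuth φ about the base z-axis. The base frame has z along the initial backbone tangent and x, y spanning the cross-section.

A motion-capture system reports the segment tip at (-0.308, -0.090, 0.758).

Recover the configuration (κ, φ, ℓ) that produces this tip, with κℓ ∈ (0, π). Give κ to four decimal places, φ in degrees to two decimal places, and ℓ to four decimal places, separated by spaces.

0.9472 196.29 0.8455

ρ = √(x²+y²) = √(-0.308² + -0.090²) = 0.32088
φ = atan2(y, x) mod 360° = atan2(-0.090, -0.308) = 196.2888°
|p|² = ρ² + z² = 0.32088² + 0.758² = 0.67753
κ = 2ρ / |p|² = 2×0.32088 / 0.67753 = 0.94721
θ = 2·atan2(ρ, z) = 2·atan2(0.32088, 0.758) = 0.80090 rad
ℓ = θ/κ = 0.80090/0.94721 = 0.84554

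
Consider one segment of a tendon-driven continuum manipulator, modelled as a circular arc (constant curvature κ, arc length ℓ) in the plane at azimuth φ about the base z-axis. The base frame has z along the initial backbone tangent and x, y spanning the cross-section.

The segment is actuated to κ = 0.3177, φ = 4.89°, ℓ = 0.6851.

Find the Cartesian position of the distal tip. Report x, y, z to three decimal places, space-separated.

0.074 0.006 0.680

θ = κ·ℓ = 0.3177 × 0.6851 = 0.21766 rad
ρ = (1 − cos θ)/κ = (1 − 0.97641)/0.3177 = 0.07426
z = sin θ / κ = 0.21594/0.3177 = 0.67970
x = ρ cos φ = 0.07426 × cos(4.89°) = 0.07399
y = ρ sin φ = 0.07426 × sin(4.89°) = 0.00633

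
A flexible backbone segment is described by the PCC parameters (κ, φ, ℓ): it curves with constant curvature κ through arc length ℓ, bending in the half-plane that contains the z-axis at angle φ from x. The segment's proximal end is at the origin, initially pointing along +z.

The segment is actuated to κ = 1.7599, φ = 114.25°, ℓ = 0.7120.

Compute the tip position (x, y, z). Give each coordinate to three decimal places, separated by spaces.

θ = κ·ℓ = 1.7599 × 0.7120 = 1.25305 rad
ρ = (1 − cos θ)/κ = (1 − 0.31243)/1.7599 = 0.39069
z = sin θ / κ = 0.94994/1.7599 = 0.53977
x = ρ cos φ = 0.39069 × cos(114.25°) = -0.16046
y = ρ sin φ = 0.39069 × sin(114.25°) = 0.35621

-0.160 0.356 0.540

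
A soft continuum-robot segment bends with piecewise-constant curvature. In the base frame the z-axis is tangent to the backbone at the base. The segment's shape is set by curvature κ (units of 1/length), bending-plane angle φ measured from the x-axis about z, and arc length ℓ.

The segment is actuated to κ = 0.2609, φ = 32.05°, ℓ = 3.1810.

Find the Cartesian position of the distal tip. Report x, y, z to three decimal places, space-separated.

θ = κ·ℓ = 0.2609 × 3.1810 = 0.82992 rad
ρ = (1 − cos θ)/κ = (1 − 0.67493)/0.2609 = 1.24595
z = sin θ / κ = 0.73788/0.2609 = 2.82821
x = ρ cos φ = 1.24595 × cos(32.05°) = 1.05605
y = ρ sin φ = 1.24595 × sin(32.05°) = 0.66117

1.056 0.661 2.828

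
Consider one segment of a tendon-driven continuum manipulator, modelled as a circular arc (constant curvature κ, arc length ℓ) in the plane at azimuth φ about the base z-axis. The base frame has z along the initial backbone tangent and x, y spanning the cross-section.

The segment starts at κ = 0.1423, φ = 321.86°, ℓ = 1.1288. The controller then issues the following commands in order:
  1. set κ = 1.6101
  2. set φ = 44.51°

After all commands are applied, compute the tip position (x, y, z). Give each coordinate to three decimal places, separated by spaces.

initial: κ=0.1423, φ=321.86°, ℓ=1.1288
cmd 1: set κ=1.6101 → (κ,φ,ℓ)=(1.6101,321.86°,1.1288) → tip=(0.6078,-0.4772,0.6023)
cmd 2: set φ=44.51° → (κ,φ,ℓ)=(1.6101,44.51°,1.1288) → tip=(0.5511,0.5417,0.6023)

0.551 0.542 0.602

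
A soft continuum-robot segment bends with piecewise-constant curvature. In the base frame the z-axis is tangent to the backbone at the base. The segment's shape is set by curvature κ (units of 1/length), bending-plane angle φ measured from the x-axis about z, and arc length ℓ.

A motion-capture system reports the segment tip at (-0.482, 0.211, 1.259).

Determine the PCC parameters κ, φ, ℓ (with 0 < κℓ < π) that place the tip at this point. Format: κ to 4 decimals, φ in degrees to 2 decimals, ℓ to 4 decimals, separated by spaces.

0.5652 156.36 1.4008

ρ = √(x²+y²) = √(-0.482² + 0.211²) = 0.52616
φ = atan2(y, x) mod 360° = atan2(0.211, -0.482) = 156.3582°
|p|² = ρ² + z² = 0.52616² + 1.259² = 1.86193
κ = 2ρ / |p|² = 2×0.52616 / 1.86193 = 0.56518
θ = 2·atan2(ρ, z) = 2·atan2(0.52616, 1.259) = 0.79172 rad
ℓ = θ/κ = 0.79172/0.56518 = 1.40082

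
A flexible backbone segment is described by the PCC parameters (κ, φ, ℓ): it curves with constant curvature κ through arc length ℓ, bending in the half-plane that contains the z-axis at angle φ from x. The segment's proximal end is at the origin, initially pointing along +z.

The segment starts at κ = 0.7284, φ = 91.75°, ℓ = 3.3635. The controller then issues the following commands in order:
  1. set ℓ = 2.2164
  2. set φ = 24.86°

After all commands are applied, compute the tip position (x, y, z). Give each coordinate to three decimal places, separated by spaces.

initial: κ=0.7284, φ=91.75°, ℓ=3.3635
cmd 1: set ℓ=2.2164 → (κ,φ,ℓ)=(0.7284,91.75°,2.2164) → tip=(-0.0438,1.4321,1.3716)
cmd 2: set φ=24.86° → (κ,φ,ℓ)=(0.7284,24.86°,2.2164) → tip=(1.3000,0.6023,1.3716)

1.300 0.602 1.372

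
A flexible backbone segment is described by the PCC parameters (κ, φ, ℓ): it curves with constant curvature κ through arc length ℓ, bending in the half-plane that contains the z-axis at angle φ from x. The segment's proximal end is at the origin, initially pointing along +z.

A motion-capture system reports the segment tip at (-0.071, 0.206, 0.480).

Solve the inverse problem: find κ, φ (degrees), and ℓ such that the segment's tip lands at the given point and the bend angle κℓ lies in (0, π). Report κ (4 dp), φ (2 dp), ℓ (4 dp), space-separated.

1.5683 109.02 0.5434

ρ = √(x²+y²) = √(-0.071² + 0.206²) = 0.21789
φ = atan2(y, x) mod 360° = atan2(0.206, -0.071) = 109.0170°
|p|² = ρ² + z² = 0.21789² + 0.480² = 0.27788
κ = 2ρ / |p|² = 2×0.21789 / 0.27788 = 1.56826
θ = 2·atan2(ρ, z) = 2·atan2(0.21789, 0.480) = 0.85225 rad
ℓ = θ/κ = 0.85225/1.56826 = 0.54344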